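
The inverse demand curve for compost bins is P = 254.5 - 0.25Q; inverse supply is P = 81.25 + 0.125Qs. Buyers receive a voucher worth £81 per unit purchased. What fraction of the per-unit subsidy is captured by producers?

Pre-subsidy: 254.5 - 0.25Q = 81.25 + 0.125Q gives Q* = 462 and P* = 139.
With the rebate, buyers effectively pay Pb = Ps − 81, where Ps is the price sellers receive.
On the curves, Pb = 254.5 - 0.25Q and Ps = 81.25 + 0.125Q; the wedge Ps − Pb = 81 gives 81.25 + 0.125Q − (254.5 - 0.25Q) = 81, so Q' = 678.
Then Pb = 254.5 − 0.25·678 = 85 and Ps = 81.25 + 0.125·678 = 166.
Buyers' price falls by P* − Pb = 139 − 85 = 54; sellers' price rises by Ps − P* = 166 − 139 = 27.
So producers capture 27/81 = 1/3 of each unit of subsidy.

Producer share = 1/3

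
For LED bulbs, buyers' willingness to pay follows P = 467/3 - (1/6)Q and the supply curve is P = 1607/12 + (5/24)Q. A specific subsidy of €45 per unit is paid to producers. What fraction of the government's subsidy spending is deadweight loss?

DWL / government spending = 30/89

Pre-subsidy: 467/3 - (1/6)Q = 1607/12 + (5/24)Q gives Q* = 58 and P* = 146.
With the subsidy, sellers receive Ps = Pb + 45 for each unit, where Pb is the price buyers pay.
On the curves, Pb = 467/3 - (1/6)Q and Ps = 1607/12 + (5/24)Q; the wedge Ps − Pb = 45 gives 1607/12 + (5/24)Q − (467/3 - (1/6)Q) = 45, so Q' = 178.
Then Pb = 467/3 − (1/6)·178 = 126 and Ps = 1607/12 + (5/24)·178 = 171.
ΔCS = ½(58 + 178)(146 − 126) = 2360; ΔPS = ½(58 + 178)(171 − 146) = 2950.
Government spending = 45 × 178 = 8010.
DWL = ½ × 45 × (178 − 58) = 2700; fraction = 2700 / 8010 = 30/89.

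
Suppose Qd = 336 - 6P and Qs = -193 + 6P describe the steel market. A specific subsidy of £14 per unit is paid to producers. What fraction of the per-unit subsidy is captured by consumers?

Consumer share = 0.5

Pre-subsidy: 336 - 6P = -193 + 6P gives P* = 529/12, Q* = 71.5.
With the subsidy, sellers receive Ps = Pb + 14 for each unit, where Pb is the price buyers pay.
Supply in terms of Pb becomes Qs = -193 + 6(Pb + 14) = -109 + 6Pb. Setting this equal to demand: 336 - 6Pb = -109 + 6Pb, so Pb = 445/12.
Sellers receive Ps = 445/12 + 14 = 613/12; Q' = 336 − 6·(445/12) = 113.5.
Buyers' price falls by P* − Pb = 529/12 − 445/12 = 7; sellers' price rises by Ps − P* = 613/12 − 529/12 = 7.
So consumers capture 7/14 = 0.5 of each unit of subsidy.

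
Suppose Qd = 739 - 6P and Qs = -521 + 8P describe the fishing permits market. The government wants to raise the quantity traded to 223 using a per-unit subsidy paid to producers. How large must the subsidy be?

At Q = 223, invert demand for the buyer price: Pb = (739 − 223)/6 = 86; invert supply for the seller price: Ps = (223 − (-521))/8 = 93.
The subsidy must fill the gap: s = Ps − Pb = 93 − 86 = 7.

Required subsidy s = 7 per unit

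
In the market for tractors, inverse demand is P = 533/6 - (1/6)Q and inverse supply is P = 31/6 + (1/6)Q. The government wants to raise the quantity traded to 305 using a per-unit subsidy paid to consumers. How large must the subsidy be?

Required subsidy s = 18 per unit

At Q = 305, from the demand curve buyers pay Pb = 533/6 − (1/6)·305 = 38; from the supply curve sellers need Ps = 31/6 + (1/6)·305 = 56.
The subsidy must fill the gap: s = Ps − Pb = 56 − 38 = 18.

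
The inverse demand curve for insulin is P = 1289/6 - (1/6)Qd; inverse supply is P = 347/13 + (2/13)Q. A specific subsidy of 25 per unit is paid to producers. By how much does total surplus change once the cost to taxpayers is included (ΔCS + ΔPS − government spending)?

Net change in total surplus = -975

Pre-subsidy: 1289/6 - (1/6)Q = 347/13 + (2/13)Q gives Q* = 587 and P* = 117.
With the subsidy, sellers receive Ps = Pb + 25 for each unit, where Pb is the price buyers pay.
On the curves, Pb = 1289/6 - (1/6)Q and Ps = 347/13 + (2/13)Q; the wedge Ps − Pb = 25 gives 347/13 + (2/13)Q − (1289/6 - (1/6)Q) = 25, so Q' = 665.
Then Pb = 1289/6 − (1/6)·665 = 104 and Ps = 347/13 + (2/13)·665 = 129.
ΔCS = ½(587 + 665)(117 − 104) = 8138; ΔPS = ½(587 + 665)(129 − 117) = 7512.
Government spending = 25 × 665 = 16625.
Net change = 8138 + 7512 − 16625 = -975. The loss equals the DWL triangle ½·25·78.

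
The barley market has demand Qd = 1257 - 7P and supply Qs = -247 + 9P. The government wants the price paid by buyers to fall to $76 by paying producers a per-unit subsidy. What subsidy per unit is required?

At a buyer price of 76, quantity demanded is 1257 − 7·76 = 725.
Sellers supply 725 only when they receive Ps with -247 + 9·Ps = 725, i.e. Ps = 108.
s = Ps − Pb = 108 − 76 = 32.

Required subsidy s = $32 per unit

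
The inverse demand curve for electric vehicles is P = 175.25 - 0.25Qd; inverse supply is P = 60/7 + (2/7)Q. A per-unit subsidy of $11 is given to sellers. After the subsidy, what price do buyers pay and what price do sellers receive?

Pre-subsidy: 175.25 - 0.25Q = 60/7 + (2/7)Q gives Q* = 4667/15 and P* = 1462/15.
With the subsidy, sellers receive Ps = Pb + 11 for each unit, where Pb is the price buyers pay.
On the curves, Pb = 175.25 - 0.25Q and Ps = 60/7 + (2/7)Q; the wedge Ps − Pb = 11 gives 60/7 + (2/7)Q − (175.25 - 0.25Q) = 11, so Q' = 995/3.
Then Pb = 175.25 − 0.25·(995/3) = 277/3 and Ps = 60/7 + (2/7)·(995/3) = 310/3.

Buyers pay 277/3; sellers receive 310/3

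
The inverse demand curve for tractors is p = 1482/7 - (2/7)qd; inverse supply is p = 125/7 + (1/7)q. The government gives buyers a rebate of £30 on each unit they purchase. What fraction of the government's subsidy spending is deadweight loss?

Pre-subsidy: 1482/7 - (2/7)q = 125/7 + (1/7)q gives q* = 1357/3 and p* = 1732/21.
With the rebate, buyers effectively pay pb = ps − 30, where ps is the price sellers receive.
On the curves, pb = 1482/7 - (2/7)q and ps = 125/7 + (1/7)q; the wedge ps − pb = 30 gives 125/7 + (1/7)q − (1482/7 - (2/7)q) = 30, so q' = 1567/3.
Then pb = 1482/7 − (2/7)·(1567/3) = 1312/21 and ps = 125/7 + (1/7)·(1567/3) = 1942/21.
ΔCS = ½(1357/3 + 1567/3)(1732/21 − 1312/21) = 29240/3; ΔPS = ½(1357/3 + 1567/3)(1942/21 − 1732/21) = 14620/3.
Government spending = 30 × 1567/3 = 15670.
DWL = ½ × 30 × (1567/3 − 1357/3) = 1050; fraction = 1050 / 15670 = 105/1567.

DWL / government spending = 105/1567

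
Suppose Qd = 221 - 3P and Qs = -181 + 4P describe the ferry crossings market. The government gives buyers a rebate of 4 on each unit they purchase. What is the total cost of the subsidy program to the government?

Government cost = 1556/7

Pre-subsidy: 221 - 3P = -181 + 4P gives P* = 402/7, Q* = 341/7.
With the rebate, buyers effectively pay Pb = Ps − 4, where Ps is the price sellers receive.
Demand in terms of Ps becomes Qd = 221 − 3(Ps − 4) = 233 - 3Ps. Setting this equal to supply: 233 - 3Ps = -181 + 4Ps, so Ps = 414/7.
Buyers pay Pb = 414/7 − 4 = 386/7; Q' = -181 + 4·(414/7) = 389/7.
Government outlay = subsidy × quantity = 4 × 389/7 = 1556/7.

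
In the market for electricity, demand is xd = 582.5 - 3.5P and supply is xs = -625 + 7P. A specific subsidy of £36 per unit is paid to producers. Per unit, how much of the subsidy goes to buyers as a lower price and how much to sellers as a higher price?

Pre-subsidy: 582.5 - 3.5P = -625 + 7P gives P* = 115, x* = 180.
With the subsidy, sellers receive Ps = Pb + 36 for each unit, where Pb is the price buyers pay.
Supply in terms of Pb becomes xs = -625 + 7(Pb + 36) = -373 + 7Pb. Setting this equal to demand: 582.5 - 3.5Pb = -373 + 7Pb, so Pb = 91.
Sellers receive Ps = 91 + 36 = 127; x' = 582.5 − 3.5·91 = 264.
Buyers' price falls by P* − Pb = 115 − 91 = 24; sellers' price rises by Ps − P* = 127 − 115 = 12.

Buyers gain £24 per unit; sellers gain £12 per unit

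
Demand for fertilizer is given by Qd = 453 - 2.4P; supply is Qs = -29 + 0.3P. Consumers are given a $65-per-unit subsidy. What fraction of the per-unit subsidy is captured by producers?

Pre-subsidy: 453 - 2.4P = -29 + 0.3P gives P* = 4820/27, Q* = 221/9.
With the rebate, buyers effectively pay Pb = Ps − 65, where Ps is the price sellers receive.
Demand in terms of Ps becomes Qd = 453 − 2.4(Ps − 65) = 609 - 2.4Ps. Setting this equal to supply: 609 - 2.4Ps = -29 + 0.3Ps, so Ps = 6380/27.
Buyers pay Pb = 6380/27 − 65 = 4625/27; Q' = -29 + 0.3·(6380/27) = 377/9.
Buyers' price falls by P* − Pb = 4820/27 − 4625/27 = 65/9; sellers' price rises by Ps − P* = 6380/27 − 4820/27 = 520/9.
So producers capture (520/9)/65 = 8/9 of each unit of subsidy.

Producer share = 8/9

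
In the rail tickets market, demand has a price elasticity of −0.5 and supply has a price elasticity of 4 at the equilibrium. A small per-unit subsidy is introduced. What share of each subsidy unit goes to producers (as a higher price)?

Producer share = 1/9

For a small subsidy around the equilibrium, the benefit split depends on the relative slopes, which at a point are proportional to the elasticities.
Buyer share = εs/(εs + |εd|) = 4/(4 + 0.5) = 8/9; seller share = |εd|/(εs + |εd|) = 1/9.
So producers capture 1/9 of the subsidy.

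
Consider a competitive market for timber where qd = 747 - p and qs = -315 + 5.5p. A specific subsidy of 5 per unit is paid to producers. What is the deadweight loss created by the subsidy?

Deadweight loss = 275/26

Pre-subsidy: 747 - p = -315 + 5.5p gives p* = 2124/13, q* = 7587/13.
With the subsidy, sellers receive ps = pb + 5 for each unit, where pb is the price buyers pay.
Supply in terms of pb becomes qs = -315 + 5.5(pb + 5) = -287.5 + 5.5pb. Setting this equal to demand: 747 - pb = -287.5 + 5.5pb, so pb = 2069/13.
Sellers receive ps = 2069/13 + 5 = 2134/13; q' = 747 − 1·(2069/13) = 7642/13.
The subsidy expands output by 7642/13 − 7587/13 = 55/13 past the efficient level; on those units the gap between marginal cost and willingness to pay runs from 0 up to 5.
DWL = ½ × 5 × 55/13 = 275/26.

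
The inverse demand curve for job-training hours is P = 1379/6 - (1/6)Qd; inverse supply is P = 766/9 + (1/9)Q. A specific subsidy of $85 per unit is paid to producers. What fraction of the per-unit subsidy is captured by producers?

Pre-subsidy: 1379/6 - (1/6)Q = 766/9 + (1/9)Q gives Q* = 521 and P* = 143.
With the subsidy, sellers receive Ps = Pb + 85 for each unit, where Pb is the price buyers pay.
On the curves, Pb = 1379/6 - (1/6)Q and Ps = 766/9 + (1/9)Q; the wedge Ps − Pb = 85 gives 766/9 + (1/9)Q − (1379/6 - (1/6)Q) = 85, so Q' = 827.
Then Pb = 1379/6 − (1/6)·827 = 92 and Ps = 766/9 + (1/9)·827 = 177.
Buyers' price falls by P* − Pb = 143 − 92 = 51; sellers' price rises by Ps − P* = 177 − 143 = 34.
So producers capture 34/85 = 0.4 of each unit of subsidy.

Producer share = 0.4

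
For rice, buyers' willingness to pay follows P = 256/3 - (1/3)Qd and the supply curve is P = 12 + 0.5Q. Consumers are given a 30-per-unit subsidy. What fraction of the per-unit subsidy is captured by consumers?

Pre-subsidy: 256/3 - (1/3)Q = 12 + 0.5Q gives Q* = 88 and P* = 56.
With the rebate, buyers effectively pay Pb = Ps − 30, where Ps is the price sellers receive.
On the curves, Pb = 256/3 - (1/3)Q and Ps = 12 + 0.5Q; the wedge Ps − Pb = 30 gives 12 + 0.5Q − (256/3 - (1/3)Q) = 30, so Q' = 124.
Then Pb = 256/3 − (1/3)·124 = 44 and Ps = 12 + 0.5·124 = 74.
Buyers' price falls by P* − Pb = 56 − 44 = 12; sellers' price rises by Ps − P* = 74 − 56 = 18.
So consumers capture 12/30 = 0.4 of each unit of subsidy.

Consumer share = 0.4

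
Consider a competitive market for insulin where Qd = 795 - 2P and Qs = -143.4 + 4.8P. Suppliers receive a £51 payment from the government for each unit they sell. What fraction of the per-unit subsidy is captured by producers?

Producer share = 5/17

Pre-subsidy: 795 - 2P = -143.4 + 4.8P gives P* = 138, Q* = 519.
With the subsidy, sellers receive Ps = Pb + 51 for each unit, where Pb is the price buyers pay.
Supply in terms of Pb becomes Qs = -143.4 + 4.8(Pb + 51) = 101.4 + 4.8Pb. Setting this equal to demand: 795 - 2Pb = 101.4 + 4.8Pb, so Pb = 102.
Sellers receive Ps = 102 + 51 = 153; Q' = 795 − 2·102 = 591.
Buyers' price falls by P* − Pb = 138 − 102 = 36; sellers' price rises by Ps − P* = 153 − 138 = 15.
So producers capture 15/51 = 5/17 of each unit of subsidy.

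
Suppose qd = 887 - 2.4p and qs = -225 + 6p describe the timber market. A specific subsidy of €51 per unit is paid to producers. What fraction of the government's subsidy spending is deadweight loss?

Pre-subsidy: 887 - 2.4p = -225 + 6p gives p* = 2780/21, q* = 3985/7.
With the subsidy, sellers receive ps = pb + 51 for each unit, where pb is the price buyers pay.
Supply in terms of pb becomes qs = -225 + 6(pb + 51) = 81 + 6pb. Setting this equal to demand: 887 - 2.4pb = 81 + 6pb, so pb = 2015/21.
Sellers receive ps = 2015/21 + 51 = 3086/21; q' = 887 − 2.4·(2015/21) = 4597/7.
ΔCS = ½(3985/7 + 4597/7)(2780/21 − 2015/21) = 156315/7; ΔPS = ½(3985/7 + 4597/7)(3086/21 − 2780/21) = 62526/7.
Government spending = 51 × 4597/7 = 234447/7.
DWL = ½ × 51 × (4597/7 − 3985/7) = 15606/7; fraction = (15606/7) / (234447/7) = 306/4597.

DWL / government spending = 306/4597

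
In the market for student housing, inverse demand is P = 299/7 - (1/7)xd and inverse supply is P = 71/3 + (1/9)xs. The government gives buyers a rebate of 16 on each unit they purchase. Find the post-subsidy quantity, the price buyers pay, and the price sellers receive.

Pre-subsidy: 299/7 - (1/7)x = 71/3 + (1/9)x gives x* = 75 and P* = 32.
With the rebate, buyers effectively pay Pb = Ps − 16, where Ps is the price sellers receive.
On the curves, Pb = 299/7 - (1/7)x and Ps = 71/3 + (1/9)x; the wedge Ps − Pb = 16 gives 71/3 + (1/9)x − (299/7 - (1/7)x) = 16, so x' = 138.
Then Pb = 299/7 − (1/7)·138 = 23 and Ps = 71/3 + (1/9)·138 = 39.

x' = 138; buyers pay 23; sellers receive 39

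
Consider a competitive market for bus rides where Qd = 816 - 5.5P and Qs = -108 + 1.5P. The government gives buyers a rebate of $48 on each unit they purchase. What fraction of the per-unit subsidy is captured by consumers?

Consumer share = 3/14

Pre-subsidy: 816 - 5.5P = -108 + 1.5P gives P* = 132, Q* = 90.
With the rebate, buyers effectively pay Pb = Ps − 48, where Ps is the price sellers receive.
Demand in terms of Ps becomes Qd = 816 − 5.5(Ps − 48) = 1080 - 5.5Ps. Setting this equal to supply: 1080 - 5.5Ps = -108 + 1.5Ps, so Ps = 1188/7.
Buyers pay Pb = 1188/7 − 48 = 852/7; Q' = -108 + 1.5·(1188/7) = 1026/7.
Buyers' price falls by P* − Pb = 132 − 852/7 = 72/7; sellers' price rises by Ps − P* = 1188/7 − 132 = 264/7.
So consumers capture (72/7)/48 = 3/14 of each unit of subsidy.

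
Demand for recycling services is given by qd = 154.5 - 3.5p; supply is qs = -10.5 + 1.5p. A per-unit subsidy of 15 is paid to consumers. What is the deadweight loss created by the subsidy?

Pre-subsidy: 154.5 - 3.5p = -10.5 + 1.5p gives p* = 33, q* = 39.
With the rebate, buyers effectively pay pb = ps − 15, where ps is the price sellers receive.
Demand in terms of ps becomes qd = 154.5 − 3.5(ps − 15) = 207 - 3.5ps. Setting this equal to supply: 207 - 3.5ps = -10.5 + 1.5ps, so ps = 43.5.
Buyers pay pb = 43.5 − 15 = 28.5; q' = -10.5 + 1.5·43.5 = 54.75.
The subsidy expands output by 54.75 − 39 = 15.75 past the efficient level; on those units the gap between marginal cost and willingness to pay runs from 0 up to 15.
DWL = ½ × 15 × 15.75 = 118.125.

Deadweight loss = 118.125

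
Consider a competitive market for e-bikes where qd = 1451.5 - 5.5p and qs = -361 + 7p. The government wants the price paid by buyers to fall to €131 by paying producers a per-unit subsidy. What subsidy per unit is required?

At a buyer price of 131, quantity demanded is 1451.5 − 5.5·131 = 731.
Sellers supply 731 only when they receive ps with -361 + 7·ps = 731, i.e. ps = 156.
s = ps − pb = 156 − 131 = 25.

Required subsidy s = €25 per unit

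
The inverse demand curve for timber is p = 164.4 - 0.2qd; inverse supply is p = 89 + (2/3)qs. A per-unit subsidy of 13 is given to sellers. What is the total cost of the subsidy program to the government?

Government cost = 1326

Pre-subsidy: 164.4 - 0.2q = 89 + (2/3)q gives q* = 87 and p* = 147.
With the subsidy, sellers receive ps = pb + 13 for each unit, where pb is the price buyers pay.
On the curves, pb = 164.4 - 0.2q and ps = 89 + (2/3)q; the wedge ps − pb = 13 gives 89 + (2/3)q − (164.4 - 0.2q) = 13, so q' = 102.
Then pb = 164.4 − 0.2·102 = 144 and ps = 89 + (2/3)·102 = 157.
Government outlay = subsidy × quantity = 13 × 102 = 1326.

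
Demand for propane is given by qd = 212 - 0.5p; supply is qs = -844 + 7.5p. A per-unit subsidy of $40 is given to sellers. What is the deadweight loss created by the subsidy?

Deadweight loss = $375

Pre-subsidy: 212 - 0.5p = -844 + 7.5p gives p* = 132, q* = 146.
With the subsidy, sellers receive ps = pb + 40 for each unit, where pb is the price buyers pay.
Supply in terms of pb becomes qs = -844 + 7.5(pb + 40) = -544 + 7.5pb. Setting this equal to demand: 212 - 0.5pb = -544 + 7.5pb, so pb = 94.5.
Sellers receive ps = 94.5 + 40 = 134.5; q' = 212 − 0.5·94.5 = 164.75.
The subsidy expands output by 164.75 − 146 = 18.75 past the efficient level; on those units the gap between marginal cost and willingness to pay runs from 0 up to 40.
DWL = ½ × 40 × 18.75 = 375.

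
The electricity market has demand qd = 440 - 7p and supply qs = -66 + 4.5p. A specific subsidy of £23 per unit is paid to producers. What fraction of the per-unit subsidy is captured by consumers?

Consumer share = 9/23

Pre-subsidy: 440 - 7p = -66 + 4.5p gives p* = 44, q* = 132.
With the subsidy, sellers receive ps = pb + 23 for each unit, where pb is the price buyers pay.
Supply in terms of pb becomes qs = -66 + 4.5(pb + 23) = 37.5 + 4.5pb. Setting this equal to demand: 440 - 7pb = 37.5 + 4.5pb, so pb = 35.
Sellers receive ps = 35 + 23 = 58; q' = 440 − 7·35 = 195.
Buyers' price falls by p* − pb = 44 − 35 = 9; sellers' price rises by ps − p* = 58 − 44 = 14.
So consumers capture 9/23 = 9/23 of each unit of subsidy.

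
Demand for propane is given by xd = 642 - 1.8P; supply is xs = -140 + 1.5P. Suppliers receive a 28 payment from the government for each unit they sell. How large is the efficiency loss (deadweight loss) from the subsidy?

Deadweight loss = 3528/11

Pre-subsidy: 642 - 1.8P = -140 + 1.5P gives P* = 7820/33, x* = 2370/11.
With the subsidy, sellers receive Ps = Pb + 28 for each unit, where Pb is the price buyers pay.
Supply in terms of Pb becomes xs = -140 + 1.5(Pb + 28) = -98 + 1.5Pb. Setting this equal to demand: 642 - 1.8Pb = -98 + 1.5Pb, so Pb = 7400/33.
Sellers receive Ps = 7400/33 + 28 = 8324/33; x' = 642 − 1.8·(7400/33) = 2622/11.
The subsidy expands output by 2622/11 − 2370/11 = 252/11 past the efficient level; on those units the gap between marginal cost and willingness to pay runs from 0 up to 28.
DWL = ½ × 28 × 252/11 = 3528/11.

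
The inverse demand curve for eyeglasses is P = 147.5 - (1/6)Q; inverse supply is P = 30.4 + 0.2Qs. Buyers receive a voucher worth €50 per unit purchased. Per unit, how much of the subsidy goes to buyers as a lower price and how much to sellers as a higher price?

Buyers gain 250/11 per unit; sellers gain 300/11 per unit

Pre-subsidy: 147.5 - (1/6)Q = 30.4 + 0.2Q gives Q* = 3513/11 and P* = 1037/11.
With the rebate, buyers effectively pay Pb = Ps − 50, where Ps is the price sellers receive.
On the curves, Pb = 147.5 - (1/6)Q and Ps = 30.4 + 0.2Q; the wedge Ps − Pb = 50 gives 30.4 + 0.2Q − (147.5 - (1/6)Q) = 50, so Q' = 5013/11.
Then Pb = 147.5 − (1/6)·(5013/11) = 787/11 and Ps = 30.4 + 0.2·(5013/11) = 1337/11.
Buyers' price falls by P* − Pb = 1037/11 − 787/11 = 250/11; sellers' price rises by Ps − P* = 1337/11 − 1037/11 = 300/11.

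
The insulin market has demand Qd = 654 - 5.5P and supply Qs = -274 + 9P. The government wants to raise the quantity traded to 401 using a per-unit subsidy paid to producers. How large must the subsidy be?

At Q = 401, invert demand for the buyer price: Pb = (654 − 401)/5.5 = 46; invert supply for the seller price: Ps = (401 − (-274))/9 = 75.
The subsidy must fill the gap: s = Ps − Pb = 75 − 46 = 29.

Required subsidy s = 29 per unit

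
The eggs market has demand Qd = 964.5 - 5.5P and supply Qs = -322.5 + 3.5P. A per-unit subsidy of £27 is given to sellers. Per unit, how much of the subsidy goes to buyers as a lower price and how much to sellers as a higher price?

Pre-subsidy: 964.5 - 5.5P = -322.5 + 3.5P gives P* = 143, Q* = 178.
With the subsidy, sellers receive Ps = Pb + 27 for each unit, where Pb is the price buyers pay.
Supply in terms of Pb becomes Qs = -322.5 + 3.5(Pb + 27) = -228 + 3.5Pb. Setting this equal to demand: 964.5 - 5.5Pb = -228 + 3.5Pb, so Pb = 132.5.
Sellers receive Ps = 132.5 + 27 = 159.5; Q' = 964.5 − 5.5·132.5 = 235.75.
Buyers' price falls by P* − Pb = 143 − 132.5 = 10.5; sellers' price rises by Ps − P* = 159.5 − 143 = 16.5.

Buyers gain £10.5 per unit; sellers gain £16.5 per unit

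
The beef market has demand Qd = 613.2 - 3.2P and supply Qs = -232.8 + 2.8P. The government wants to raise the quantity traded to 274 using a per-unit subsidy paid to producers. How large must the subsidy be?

Required subsidy s = 75 per unit

At Q = 274, invert demand for the buyer price: Pb = (613.2 − 274)/3.2 = 106; invert supply for the seller price: Ps = (274 − (-232.8))/2.8 = 181.
The subsidy must fill the gap: s = Ps − Pb = 181 − 106 = 75.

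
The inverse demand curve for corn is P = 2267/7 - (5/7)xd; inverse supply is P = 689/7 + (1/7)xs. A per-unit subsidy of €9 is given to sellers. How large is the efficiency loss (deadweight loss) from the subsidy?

Deadweight loss = €47.25

Pre-subsidy: 2267/7 - (5/7)x = 689/7 + (1/7)x gives x* = 263 and P* = 136.
With the subsidy, sellers receive Ps = Pb + 9 for each unit, where Pb is the price buyers pay.
On the curves, Pb = 2267/7 - (5/7)x and Ps = 689/7 + (1/7)x; the wedge Ps − Pb = 9 gives 689/7 + (1/7)x − (2267/7 - (5/7)x) = 9, so x' = 273.5.
Then Pb = 2267/7 − (5/7)·273.5 = 128.5 and Ps = 689/7 + (1/7)·273.5 = 137.5.
The subsidy expands output by 273.5 − 263 = 10.5 past the efficient level; on those units the gap between marginal cost and willingness to pay runs from 0 up to 9.
DWL = ½ × 9 × 10.5 = 47.25.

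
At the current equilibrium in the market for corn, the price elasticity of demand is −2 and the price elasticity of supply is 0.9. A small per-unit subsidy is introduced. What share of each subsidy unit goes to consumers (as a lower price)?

Consumer share = 9/29

For a small subsidy around the equilibrium, the benefit split depends on the relative slopes, which at a point are proportional to the elasticities.
Buyer share = εs/(εs + |εd|) = 0.9/(0.9 + 2) = 9/29; seller share = |εd|/(εs + |εd|) = 20/29.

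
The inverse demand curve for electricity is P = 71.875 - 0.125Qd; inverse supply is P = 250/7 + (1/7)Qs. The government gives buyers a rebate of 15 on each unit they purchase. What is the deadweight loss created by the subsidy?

Deadweight loss = 420

Pre-subsidy: 71.875 - 0.125Q = 250/7 + (1/7)Q gives Q* = 135 and P* = 55.
With the rebate, buyers effectively pay Pb = Ps − 15, where Ps is the price sellers receive.
On the curves, Pb = 71.875 - 0.125Q and Ps = 250/7 + (1/7)Q; the wedge Ps − Pb = 15 gives 250/7 + (1/7)Q − (71.875 - 0.125Q) = 15, so Q' = 191.
Then Pb = 71.875 − 0.125·191 = 48 and Ps = 250/7 + (1/7)·191 = 63.
The subsidy expands output by 191 − 135 = 56 past the efficient level; on those units the gap between marginal cost and willingness to pay runs from 0 up to 15.
DWL = ½ × 15 × 56 = 420.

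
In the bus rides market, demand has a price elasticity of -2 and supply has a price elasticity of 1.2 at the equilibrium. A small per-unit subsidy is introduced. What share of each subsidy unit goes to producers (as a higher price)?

Producer share = 0.625

For a small subsidy around the equilibrium, the benefit split depends on the relative slopes, which at a point are proportional to the elasticities.
Buyer share = εs/(εs + |εd|) = 1.2/(1.2 + 2) = 0.375; seller share = |εd|/(εs + |εd|) = 0.625.
So producers capture 0.625 of the subsidy.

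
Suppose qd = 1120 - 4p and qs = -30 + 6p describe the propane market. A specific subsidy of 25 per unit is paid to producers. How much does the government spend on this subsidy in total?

Government cost = 18000

Pre-subsidy: 1120 - 4p = -30 + 6p gives p* = 115, q* = 660.
With the subsidy, sellers receive ps = pb + 25 for each unit, where pb is the price buyers pay.
Supply in terms of pb becomes qs = -30 + 6(pb + 25) = 120 + 6pb. Setting this equal to demand: 1120 - 4pb = 120 + 6pb, so pb = 100.
Sellers receive ps = 100 + 25 = 125; q' = 1120 − 4·100 = 720.
Government outlay = subsidy × quantity = 25 × 720 = 18000.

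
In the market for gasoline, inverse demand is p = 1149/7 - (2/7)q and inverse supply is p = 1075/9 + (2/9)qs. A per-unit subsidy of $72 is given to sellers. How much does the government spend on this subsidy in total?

Government cost = $16542

Pre-subsidy: 1149/7 - (2/7)q = 1075/9 + (2/9)q gives q* = 88 and p* = 139.
With the subsidy, sellers receive ps = pb + 72 for each unit, where pb is the price buyers pay.
On the curves, pb = 1149/7 - (2/7)q and ps = 1075/9 + (2/9)q; the wedge ps − pb = 72 gives 1075/9 + (2/9)q − (1149/7 - (2/7)q) = 72, so q' = 229.75.
Then pb = 1149/7 − (2/7)·229.75 = 98.5 and ps = 1075/9 + (2/9)·229.75 = 170.5.
Government outlay = subsidy × quantity = 72 × 229.75 = 16542.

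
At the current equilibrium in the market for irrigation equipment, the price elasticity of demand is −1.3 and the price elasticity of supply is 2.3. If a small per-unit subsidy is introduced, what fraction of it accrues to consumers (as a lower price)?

For a small subsidy around the equilibrium, the benefit split depends on the relative slopes, which at a point are proportional to the elasticities.
Buyer share = εs/(εs + |εd|) = 2.3/(2.3 + 1.3) = 23/36; seller share = |εd|/(εs + |εd|) = 13/36.

Consumer share = 23/36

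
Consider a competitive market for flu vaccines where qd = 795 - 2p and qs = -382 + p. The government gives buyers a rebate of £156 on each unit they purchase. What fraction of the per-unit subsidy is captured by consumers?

Pre-subsidy: 795 - 2p = -382 + p gives p* = 1177/3, q* = 31/3.
With the rebate, buyers effectively pay pb = ps − 156, where ps is the price sellers receive.
Demand in terms of ps becomes qd = 795 − 2(ps − 156) = 1107 - 2ps. Setting this equal to supply: 1107 - 2ps = -382 + ps, so ps = 1489/3.
Buyers pay pb = 1489/3 − 156 = 1021/3; q' = -382 + 1·(1489/3) = 343/3.
Buyers' price falls by p* − pb = 1177/3 − 1021/3 = 52; sellers' price rises by ps − p* = 1489/3 − 1177/3 = 104.
So consumers capture 52/156 = 1/3 of each unit of subsidy.

Consumer share = 1/3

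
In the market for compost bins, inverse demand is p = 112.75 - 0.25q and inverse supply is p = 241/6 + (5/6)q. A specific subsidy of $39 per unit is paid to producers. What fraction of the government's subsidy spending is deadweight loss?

DWL / government spending = 18/103

Pre-subsidy: 112.75 - 0.25q = 241/6 + (5/6)q gives q* = 67 and p* = 96.
With the subsidy, sellers receive ps = pb + 39 for each unit, where pb is the price buyers pay.
On the curves, pb = 112.75 - 0.25q and ps = 241/6 + (5/6)q; the wedge ps − pb = 39 gives 241/6 + (5/6)q − (112.75 - 0.25q) = 39, so q' = 103.
Then pb = 112.75 − 0.25·103 = 87 and ps = 241/6 + (5/6)·103 = 126.
ΔCS = ½(67 + 103)(96 − 87) = 765; ΔPS = ½(67 + 103)(126 − 96) = 2550.
Government spending = 39 × 103 = 4017.
DWL = ½ × 39 × (103 − 67) = 702; fraction = 702 / 4017 = 18/103.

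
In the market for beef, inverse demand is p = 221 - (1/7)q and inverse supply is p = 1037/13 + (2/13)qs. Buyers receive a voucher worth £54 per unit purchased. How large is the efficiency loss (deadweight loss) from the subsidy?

Deadweight loss = £4914

Pre-subsidy: 221 - (1/7)q = 1037/13 + (2/13)q gives q* = 476 and p* = 153.
With the rebate, buyers effectively pay pb = ps − 54, where ps is the price sellers receive.
On the curves, pb = 221 - (1/7)q and ps = 1037/13 + (2/13)q; the wedge ps − pb = 54 gives 1037/13 + (2/13)q − (221 - (1/7)q) = 54, so q' = 658.
Then pb = 221 − (1/7)·658 = 127 and ps = 1037/13 + (2/13)·658 = 181.
The subsidy expands output by 658 − 476 = 182 past the efficient level; on those units the gap between marginal cost and willingness to pay runs from 0 up to 54.
DWL = ½ × 54 × 182 = 4914.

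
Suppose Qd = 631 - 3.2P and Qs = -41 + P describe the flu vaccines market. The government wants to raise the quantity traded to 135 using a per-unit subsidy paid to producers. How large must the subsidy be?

Required subsidy s = 21 per unit

At Q = 135, invert demand for the buyer price: Pb = (631 − 135)/3.2 = 155; invert supply for the seller price: Ps = (135 − (-41))/1 = 176.
The subsidy must fill the gap: s = Ps − Pb = 176 − 155 = 21.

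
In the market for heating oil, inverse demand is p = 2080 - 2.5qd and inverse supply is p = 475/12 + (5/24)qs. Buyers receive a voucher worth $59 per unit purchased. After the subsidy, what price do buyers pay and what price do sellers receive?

Pre-subsidy: 2080 - 2.5q = 475/12 + (5/24)q gives q* = 9794/13 and p* = 2555/13.
With the rebate, buyers effectively pay pb = ps − 59, where ps is the price sellers receive.
On the curves, pb = 2080 - 2.5q and ps = 475/12 + (5/24)q; the wedge ps − pb = 59 gives 475/12 + (5/24)q − (2080 - 2.5q) = 59, so q' = 50386/65.
Then pb = 2080 − 2.5·(50386/65) = 1847/13 and ps = 475/12 + (5/24)·(50386/65) = 2614/13.

Buyers pay 1847/13; sellers receive 2614/13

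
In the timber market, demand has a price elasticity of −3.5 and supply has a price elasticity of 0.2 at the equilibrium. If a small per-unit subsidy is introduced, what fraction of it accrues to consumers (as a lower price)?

Consumer share = 2/37

For a small subsidy around the equilibrium, the benefit split depends on the relative slopes, which at a point are proportional to the elasticities.
Buyer share = εs/(εs + |εd|) = 0.2/(0.2 + 3.5) = 2/37; seller share = |εd|/(εs + |εd|) = 35/37.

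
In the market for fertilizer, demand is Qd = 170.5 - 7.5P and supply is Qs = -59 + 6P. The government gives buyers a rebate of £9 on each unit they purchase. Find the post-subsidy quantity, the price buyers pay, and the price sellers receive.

Pre-subsidy: 170.5 - 7.5P = -59 + 6P gives P* = 17, Q* = 43.
With the rebate, buyers effectively pay Pb = Ps − 9, where Ps is the price sellers receive.
Demand in terms of Ps becomes Qd = 170.5 − 7.5(Ps − 9) = 238 - 7.5Ps. Setting this equal to supply: 238 - 7.5Ps = -59 + 6Ps, so Ps = 22.
Buyers pay Pb = 22 − 9 = 13; Q' = -59 + 6·22 = 73.

Q' = 73; buyers pay £13; sellers receive £22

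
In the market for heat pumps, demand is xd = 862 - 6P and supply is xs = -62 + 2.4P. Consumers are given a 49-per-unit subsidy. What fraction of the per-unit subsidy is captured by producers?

Producer share = 5/7

Pre-subsidy: 862 - 6P = -62 + 2.4P gives P* = 110, x* = 202.
With the rebate, buyers effectively pay Pb = Ps − 49, where Ps is the price sellers receive.
Demand in terms of Ps becomes xd = 862 − 6(Ps − 49) = 1156 - 6Ps. Setting this equal to supply: 1156 - 6Ps = -62 + 2.4Ps, so Ps = 145.
Buyers pay Pb = 145 − 49 = 96; x' = -62 + 2.4·145 = 286.
Buyers' price falls by P* − Pb = 110 − 96 = 14; sellers' price rises by Ps − P* = 145 − 110 = 35.
So producers capture 35/49 = 5/7 of each unit of subsidy.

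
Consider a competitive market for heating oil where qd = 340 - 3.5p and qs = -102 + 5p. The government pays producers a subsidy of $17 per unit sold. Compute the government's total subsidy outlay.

Government cost = $3281

Pre-subsidy: 340 - 3.5p = -102 + 5p gives p* = 52, q* = 158.
With the subsidy, sellers receive ps = pb + 17 for each unit, where pb is the price buyers pay.
Supply in terms of pb becomes qs = -102 + 5(pb + 17) = -17 + 5pb. Setting this equal to demand: 340 - 3.5pb = -17 + 5pb, so pb = 42.
Sellers receive ps = 42 + 17 = 59; q' = 340 − 3.5·42 = 193.
Government outlay = subsidy × quantity = 17 × 193 = 3281.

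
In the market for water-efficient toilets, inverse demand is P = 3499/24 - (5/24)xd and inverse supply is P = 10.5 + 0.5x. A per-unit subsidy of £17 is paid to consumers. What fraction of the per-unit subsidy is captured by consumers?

Pre-subsidy: 3499/24 - (5/24)x = 10.5 + 0.5x gives x* = 191 and P* = 106.
With the rebate, buyers effectively pay Pb = Ps − 17, where Ps is the price sellers receive.
On the curves, Pb = 3499/24 - (5/24)x and Ps = 10.5 + 0.5x; the wedge Ps − Pb = 17 gives 10.5 + 0.5x − (3499/24 - (5/24)x) = 17, so x' = 215.
Then Pb = 3499/24 − (5/24)·215 = 101 and Ps = 10.5 + 0.5·215 = 118.
Buyers' price falls by P* − Pb = 106 − 101 = 5; sellers' price rises by Ps − P* = 118 − 106 = 12.
So consumers capture 5/17 = 5/17 of each unit of subsidy.

Consumer share = 5/17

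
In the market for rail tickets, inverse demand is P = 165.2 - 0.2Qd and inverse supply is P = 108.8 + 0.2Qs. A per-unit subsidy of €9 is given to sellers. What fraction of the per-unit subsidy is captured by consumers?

Consumer share = 0.5

Pre-subsidy: 165.2 - 0.2Q = 108.8 + 0.2Q gives Q* = 141 and P* = 137.
With the subsidy, sellers receive Ps = Pb + 9 for each unit, where Pb is the price buyers pay.
On the curves, Pb = 165.2 - 0.2Q and Ps = 108.8 + 0.2Q; the wedge Ps − Pb = 9 gives 108.8 + 0.2Q − (165.2 - 0.2Q) = 9, so Q' = 163.5.
Then Pb = 165.2 − 0.2·163.5 = 132.5 and Ps = 108.8 + 0.2·163.5 = 141.5.
Buyers' price falls by P* − Pb = 137 − 132.5 = 4.5; sellers' price rises by Ps − P* = 141.5 − 137 = 4.5.
So consumers capture 4.5/9 = 0.5 of each unit of subsidy.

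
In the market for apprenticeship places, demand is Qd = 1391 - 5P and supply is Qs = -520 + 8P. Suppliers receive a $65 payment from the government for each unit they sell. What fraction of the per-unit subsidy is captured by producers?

Pre-subsidy: 1391 - 5P = -520 + 8P gives P* = 147, Q* = 656.
With the subsidy, sellers receive Ps = Pb + 65 for each unit, where Pb is the price buyers pay.
Supply in terms of Pb becomes Qs = -520 + 8(Pb + 65) = 0 + 8Pb. Setting this equal to demand: 1391 - 5Pb = 0 + 8Pb, so Pb = 107.
Sellers receive Ps = 107 + 65 = 172; Q' = 1391 − 5·107 = 856.
Buyers' price falls by P* − Pb = 147 − 107 = 40; sellers' price rises by Ps − P* = 172 − 147 = 25.
So producers capture 25/65 = 5/13 of each unit of subsidy.

Producer share = 5/13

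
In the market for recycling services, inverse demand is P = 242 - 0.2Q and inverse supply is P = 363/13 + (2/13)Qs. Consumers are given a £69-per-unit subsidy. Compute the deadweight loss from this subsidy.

Pre-subsidy: 242 - 0.2Q = 363/13 + (2/13)Q gives Q* = 605 and P* = 121.
With the rebate, buyers effectively pay Pb = Ps − 69, where Ps is the price sellers receive.
On the curves, Pb = 242 - 0.2Q and Ps = 363/13 + (2/13)Q; the wedge Ps − Pb = 69 gives 363/13 + (2/13)Q − (242 - 0.2Q) = 69, so Q' = 800.
Then Pb = 242 − 0.2·800 = 82 and Ps = 363/13 + (2/13)·800 = 151.
The subsidy expands output by 800 − 605 = 195 past the efficient level; on those units the gap between marginal cost and willingness to pay runs from 0 up to 69.
DWL = ½ × 69 × 195 = 6727.5.

Deadweight loss = £6727.5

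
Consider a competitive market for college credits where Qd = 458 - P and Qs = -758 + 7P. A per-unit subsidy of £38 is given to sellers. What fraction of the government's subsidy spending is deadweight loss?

DWL / government spending = 133/2714

Pre-subsidy: 458 - P = -758 + 7P gives P* = 152, Q* = 306.
With the subsidy, sellers receive Ps = Pb + 38 for each unit, where Pb is the price buyers pay.
Supply in terms of Pb becomes Qs = -758 + 7(Pb + 38) = -492 + 7Pb. Setting this equal to demand: 458 - Pb = -492 + 7Pb, so Pb = 118.75.
Sellers receive Ps = 118.75 + 38 = 156.75; Q' = 458 − 1·118.75 = 339.25.
ΔCS = ½(306 + 339.25)(152 − 118.75) = 10727.28125; ΔPS = ½(306 + 339.25)(156.75 − 152) = 1532.46875.
Government spending = 38 × 339.25 = 12891.5.
DWL = ½ × 38 × (339.25 − 306) = 631.75; fraction = 631.75 / 12891.5 = 133/2714.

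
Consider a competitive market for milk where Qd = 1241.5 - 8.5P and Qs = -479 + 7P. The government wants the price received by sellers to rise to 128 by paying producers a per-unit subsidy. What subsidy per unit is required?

At a seller price of 128, quantity supplied is -479 + 7·128 = 417.
Buyers absorb 417 only when they pay Pb with 1241.5 − 8.5·Pb = 417, i.e. Pb = 97.
s = Ps − Pb = 128 − 97 = 31.

Required subsidy s = 31 per unit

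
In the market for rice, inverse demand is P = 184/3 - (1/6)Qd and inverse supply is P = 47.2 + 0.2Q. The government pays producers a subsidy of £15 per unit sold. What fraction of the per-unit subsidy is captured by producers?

Pre-subsidy: 184/3 - (1/6)Q = 47.2 + 0.2Q gives Q* = 424/11 and P* = 604/11.
With the subsidy, sellers receive Ps = Pb + 15 for each unit, where Pb is the price buyers pay.
On the curves, Pb = 184/3 - (1/6)Q and Ps = 47.2 + 0.2Q; the wedge Ps − Pb = 15 gives 47.2 + 0.2Q − (184/3 - (1/6)Q) = 15, so Q' = 874/11.
Then Pb = 184/3 − (1/6)·(874/11) = 529/11 and Ps = 47.2 + 0.2·(874/11) = 694/11.
Buyers' price falls by P* − Pb = 604/11 − 529/11 = 75/11; sellers' price rises by Ps − P* = 694/11 − 604/11 = 90/11.
So producers capture (90/11)/15 = 6/11 of each unit of subsidy.

Producer share = 6/11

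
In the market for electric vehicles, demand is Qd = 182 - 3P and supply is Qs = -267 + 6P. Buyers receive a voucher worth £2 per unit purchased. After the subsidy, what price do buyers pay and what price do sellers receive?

Pre-subsidy: 182 - 3P = -267 + 6P gives P* = 449/9, Q* = 97/3.
With the rebate, buyers effectively pay Pb = Ps − 2, where Ps is the price sellers receive.
Demand in terms of Ps becomes Qd = 182 − 3(Ps − 2) = 188 - 3Ps. Setting this equal to supply: 188 - 3Ps = -267 + 6Ps, so Ps = 455/9.
Buyers pay Pb = 455/9 − 2 = 437/9; Q' = -267 + 6·(455/9) = 109/3.

Buyers pay 437/9; sellers receive 455/9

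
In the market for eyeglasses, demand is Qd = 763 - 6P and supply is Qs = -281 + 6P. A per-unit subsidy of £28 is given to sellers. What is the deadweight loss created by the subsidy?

Pre-subsidy: 763 - 6P = -281 + 6P gives P* = 87, Q* = 241.
With the subsidy, sellers receive Ps = Pb + 28 for each unit, where Pb is the price buyers pay.
Supply in terms of Pb becomes Qs = -281 + 6(Pb + 28) = -113 + 6Pb. Setting this equal to demand: 763 - 6Pb = -113 + 6Pb, so Pb = 73.
Sellers receive Ps = 73 + 28 = 101; Q' = 763 − 6·73 = 325.
The subsidy expands output by 325 − 241 = 84 past the efficient level; on those units the gap between marginal cost and willingness to pay runs from 0 up to 28.
DWL = ½ × 28 × 84 = 1176.

Deadweight loss = £1176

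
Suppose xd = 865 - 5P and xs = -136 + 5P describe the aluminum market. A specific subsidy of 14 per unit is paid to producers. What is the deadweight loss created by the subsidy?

Deadweight loss = 245

Pre-subsidy: 865 - 5P = -136 + 5P gives P* = 100.1, x* = 364.5.
With the subsidy, sellers receive Ps = Pb + 14 for each unit, where Pb is the price buyers pay.
Supply in terms of Pb becomes xs = -136 + 5(Pb + 14) = -66 + 5Pb. Setting this equal to demand: 865 - 5Pb = -66 + 5Pb, so Pb = 93.1.
Sellers receive Ps = 93.1 + 14 = 107.1; x' = 865 − 5·93.1 = 399.5.
The subsidy expands output by 399.5 − 364.5 = 35 past the efficient level; on those units the gap between marginal cost and willingness to pay runs from 0 up to 14.
DWL = ½ × 14 × 35 = 245.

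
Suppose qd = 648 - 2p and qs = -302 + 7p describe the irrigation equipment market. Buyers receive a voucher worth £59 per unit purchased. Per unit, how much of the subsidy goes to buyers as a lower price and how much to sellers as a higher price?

Buyers gain 413/9 per unit; sellers gain 118/9 per unit

Pre-subsidy: 648 - 2p = -302 + 7p gives p* = 950/9, q* = 3932/9.
With the rebate, buyers effectively pay pb = ps − 59, where ps is the price sellers receive.
Demand in terms of ps becomes qd = 648 − 2(ps − 59) = 766 - 2ps. Setting this equal to supply: 766 - 2ps = -302 + 7ps, so ps = 356/3.
Buyers pay pb = 356/3 − 59 = 179/3; q' = -302 + 7·(356/3) = 1586/3.
Buyers' price falls by p* − pb = 950/9 − 179/3 = 413/9; sellers' price rises by ps − p* = 356/3 − 950/9 = 118/9.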